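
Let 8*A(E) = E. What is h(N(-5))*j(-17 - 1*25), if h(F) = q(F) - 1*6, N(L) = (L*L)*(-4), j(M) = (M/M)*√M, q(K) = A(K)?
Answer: -37*I*√42/2 ≈ -119.89*I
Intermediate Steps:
A(E) = E/8
q(K) = K/8
j(M) = √M (j(M) = 1*√M = √M)
N(L) = -4*L² (N(L) = L²*(-4) = -4*L²)
h(F) = -6 + F/8 (h(F) = F/8 - 1*6 = F/8 - 6 = -6 + F/8)
h(N(-5))*j(-17 - 1*25) = (-6 + (-4*(-5)²)/8)*√(-17 - 1*25) = (-6 + (-4*25)/8)*√(-17 - 25) = (-6 + (⅛)*(-100))*√(-42) = (-6 - 25/2)*(I*√42) = -37*I*√42/2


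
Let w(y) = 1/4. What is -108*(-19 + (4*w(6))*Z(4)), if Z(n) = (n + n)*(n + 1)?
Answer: -2268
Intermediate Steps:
Z(n) = 2*n*(1 + n) (Z(n) = (2*n)*(1 + n) = 2*n*(1 + n))
w(y) = 1/4
-108*(-19 + (4*w(6))*Z(4)) = -108*(-19 + (4*(1/4))*(2*4*(1 + 4))) = -108*(-19 + 1*(2*4*5)) = -108*(-19 + 1*40) = -108*(-19 + 40) = -108*21 = -2268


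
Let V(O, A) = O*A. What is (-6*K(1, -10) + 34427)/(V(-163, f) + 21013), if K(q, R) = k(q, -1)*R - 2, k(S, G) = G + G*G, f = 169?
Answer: -34439/6534 ≈ -5.2707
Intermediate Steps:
k(S, G) = G + G²
K(q, R) = -2 (K(q, R) = (-(1 - 1))*R - 2 = (-1*0)*R - 2 = 0*R - 2 = 0 - 2 = -2)
V(O, A) = A*O
(-6*K(1, -10) + 34427)/(V(-163, f) + 21013) = (-6*(-2) + 34427)/(169*(-163) + 21013) = (12 + 34427)/(-27547 + 21013) = 34439/(-6534) = 34439*(-1/6534) = -34439/6534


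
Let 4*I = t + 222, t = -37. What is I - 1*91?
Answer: -179/4 ≈ -44.750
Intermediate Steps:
I = 185/4 (I = (-37 + 222)/4 = (¼)*185 = 185/4 ≈ 46.250)
I - 1*91 = 185/4 - 1*91 = 185/4 - 91 = -179/4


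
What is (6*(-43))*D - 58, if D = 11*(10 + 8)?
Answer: -51142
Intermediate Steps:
D = 198 (D = 11*18 = 198)
(6*(-43))*D - 58 = (6*(-43))*198 - 58 = -258*198 - 58 = -51084 - 58 = -51142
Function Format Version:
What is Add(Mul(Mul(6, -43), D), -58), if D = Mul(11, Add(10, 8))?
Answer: -51142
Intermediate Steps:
D = 198 (D = Mul(11, 18) = 198)
Add(Mul(Mul(6, -43), D), -58) = Add(Mul(Mul(6, -43), 198), -58) = Add(Mul(-258, 198), -58) = Add(-51084, -58) = -51142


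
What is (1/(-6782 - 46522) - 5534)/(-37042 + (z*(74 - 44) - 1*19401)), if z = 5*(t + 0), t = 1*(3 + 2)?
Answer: 294984337/2968659672 ≈ 0.099366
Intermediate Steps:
t = 5 (t = 1*5 = 5)
z = 25 (z = 5*(5 + 0) = 5*5 = 25)
(1/(-6782 - 46522) - 5534)/(-37042 + (z*(74 - 44) - 1*19401)) = (1/(-6782 - 46522) - 5534)/(-37042 + (25*(74 - 44) - 1*19401)) = (1/(-53304) - 5534)/(-37042 + (25*30 - 19401)) = (-1/53304 - 5534)/(-37042 + (750 - 19401)) = -294984337/(53304*(-37042 - 18651)) = -294984337/53304/(-55693) = -294984337/53304*(-1/55693) = 294984337/2968659672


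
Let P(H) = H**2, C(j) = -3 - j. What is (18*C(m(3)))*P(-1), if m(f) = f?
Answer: -108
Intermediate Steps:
(18*C(m(3)))*P(-1) = (18*(-3 - 1*3))*(-1)**2 = (18*(-3 - 3))*1 = (18*(-6))*1 = -108*1 = -108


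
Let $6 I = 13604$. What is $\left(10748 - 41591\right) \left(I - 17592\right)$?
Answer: $472658694$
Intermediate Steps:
$I = \frac{6802}{3}$ ($I = \frac{1}{6} \cdot 13604 = \frac{6802}{3} \approx 2267.3$)
$\left(10748 - 41591\right) \left(I - 17592\right) = \left(10748 - 41591\right) \left(\frac{6802}{3} - 17592\right) = \left(-30843\right) \left(- \frac{45974}{3}\right) = 472658694$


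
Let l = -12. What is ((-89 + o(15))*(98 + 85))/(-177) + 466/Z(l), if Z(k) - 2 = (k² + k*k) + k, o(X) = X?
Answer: 641193/8201 ≈ 78.185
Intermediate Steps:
Z(k) = 2 + k + 2*k² (Z(k) = 2 + ((k² + k*k) + k) = 2 + ((k² + k²) + k) = 2 + (2*k² + k) = 2 + (k + 2*k²) = 2 + k + 2*k²)
((-89 + o(15))*(98 + 85))/(-177) + 466/Z(l) = ((-89 + 15)*(98 + 85))/(-177) + 466/(2 - 12 + 2*(-12)²) = -74*183*(-1/177) + 466/(2 - 12 + 2*144) = -13542*(-1/177) + 466/(2 - 12 + 288) = 4514/59 + 466/278 = 4514/59 + 466*(1/278) = 4514/59 + 233/139 = 641193/8201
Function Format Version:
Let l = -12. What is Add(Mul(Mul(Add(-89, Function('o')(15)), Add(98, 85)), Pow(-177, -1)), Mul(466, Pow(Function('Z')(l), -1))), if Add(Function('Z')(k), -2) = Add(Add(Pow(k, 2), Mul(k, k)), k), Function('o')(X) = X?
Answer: Rational(641193, 8201) ≈ 78.185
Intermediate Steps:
Function('Z')(k) = Add(2, k, Mul(2, Pow(k, 2))) (Function('Z')(k) = Add(2, Add(Add(Pow(k, 2), Mul(k, k)), k)) = Add(2, Add(Add(Pow(k, 2), Pow(k, 2)), k)) = Add(2, Add(Mul(2, Pow(k, 2)), k)) = Add(2, Add(k, Mul(2, Pow(k, 2)))) = Add(2, k, Mul(2, Pow(k, 2))))
Add(Mul(Mul(Add(-89, Function('o')(15)), Add(98, 85)), Pow(-177, -1)), Mul(466, Pow(Function('Z')(l), -1))) = Add(Mul(Mul(Add(-89, 15), Add(98, 85)), Pow(-177, -1)), Mul(466, Pow(Add(2, -12, Mul(2, Pow(-12, 2))), -1))) = Add(Mul(Mul(-74, 183), Rational(-1, 177)), Mul(466, Pow(Add(2, -12, Mul(2, 144)), -1))) = Add(Mul(-13542, Rational(-1, 177)), Mul(466, Pow(Add(2, -12, 288), -1))) = Add(Rational(4514, 59), Mul(466, Pow(278, -1))) = Add(Rational(4514, 59), Mul(466, Rational(1, 278))) = Add(Rational(4514, 59), Rational(233, 139)) = Rational(641193, 8201)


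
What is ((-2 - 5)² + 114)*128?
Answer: 20864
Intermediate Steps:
((-2 - 5)² + 114)*128 = ((-7)² + 114)*128 = (49 + 114)*128 = 163*128 = 20864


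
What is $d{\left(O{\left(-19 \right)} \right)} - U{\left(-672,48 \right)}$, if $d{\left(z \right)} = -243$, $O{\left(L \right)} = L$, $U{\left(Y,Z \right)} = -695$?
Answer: $452$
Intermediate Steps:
$d{\left(O{\left(-19 \right)} \right)} - U{\left(-672,48 \right)} = -243 - -695 = -243 + 695 = 452$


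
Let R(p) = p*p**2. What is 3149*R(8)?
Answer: 1612288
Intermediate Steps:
R(p) = p**3
3149*R(8) = 3149*8**3 = 3149*512 = 1612288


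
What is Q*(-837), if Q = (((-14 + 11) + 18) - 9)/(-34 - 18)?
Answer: 2511/26 ≈ 96.577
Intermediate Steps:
Q = -3/26 (Q = ((-3 + 18) - 9)/(-52) = (15 - 9)*(-1/52) = 6*(-1/52) = -3/26 ≈ -0.11538)
Q*(-837) = -3/26*(-837) = 2511/26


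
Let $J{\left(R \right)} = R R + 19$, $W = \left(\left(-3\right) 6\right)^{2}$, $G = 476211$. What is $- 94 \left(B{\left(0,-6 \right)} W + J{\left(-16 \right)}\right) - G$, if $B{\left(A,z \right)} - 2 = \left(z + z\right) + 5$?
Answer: $-349781$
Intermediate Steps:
$B{\left(A,z \right)} = 7 + 2 z$ ($B{\left(A,z \right)} = 2 + \left(\left(z + z\right) + 5\right) = 2 + \left(2 z + 5\right) = 2 + \left(5 + 2 z\right) = 7 + 2 z$)
$W = 324$ ($W = \left(-18\right)^{2} = 324$)
$J{\left(R \right)} = 19 + R^{2}$ ($J{\left(R \right)} = R^{2} + 19 = 19 + R^{2}$)
$- 94 \left(B{\left(0,-6 \right)} W + J{\left(-16 \right)}\right) - G = - 94 \left(\left(7 + 2 \left(-6\right)\right) 324 + \left(19 + \left(-16\right)^{2}\right)\right) - 476211 = - 94 \left(\left(7 - 12\right) 324 + \left(19 + 256\right)\right) - 476211 = - 94 \left(\left(-5\right) 324 + 275\right) - 476211 = - 94 \left(-1620 + 275\right) - 476211 = \left(-94\right) \left(-1345\right) - 476211 = 126430 - 476211 = -349781$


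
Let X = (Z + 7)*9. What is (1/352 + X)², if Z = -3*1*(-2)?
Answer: 1696204225/123904 ≈ 13690.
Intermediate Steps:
Z = 6 (Z = -3*(-2) = 6)
X = 117 (X = (6 + 7)*9 = 13*9 = 117)
(1/352 + X)² = (1/352 + 117)² = (41185/352)² = 1696204225/123904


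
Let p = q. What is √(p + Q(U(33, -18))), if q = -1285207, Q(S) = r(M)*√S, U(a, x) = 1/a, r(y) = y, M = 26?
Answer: √(-1399590423 + 858*√33)/33 ≈ 1133.7*I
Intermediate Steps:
Q(S) = 26*√S
p = -1285207
√(p + Q(U(33, -18))) = √(-1285207 + 26*√(1/33)) = √(-1285207 + 26*(√33/33)) = √(-1285207 + 26*√33/33)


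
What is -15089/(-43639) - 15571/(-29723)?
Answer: 1127993216/1297081997 ≈ 0.86964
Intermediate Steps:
-15089/(-43639) - 15571/(-29723) = -15089*(-1/43639) - 15571*(-1/29723) = 15089/43639 + 15571/29723 = 1127993216/1297081997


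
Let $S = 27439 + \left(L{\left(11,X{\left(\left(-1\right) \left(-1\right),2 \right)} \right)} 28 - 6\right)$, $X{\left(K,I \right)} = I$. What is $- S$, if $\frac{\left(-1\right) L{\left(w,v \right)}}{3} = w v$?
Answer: $-25585$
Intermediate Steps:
$L{\left(w,v \right)} = - 3 v w$ ($L{\left(w,v \right)} = - 3 w v = - 3 v w$)
$S = 25585$ ($S = 27439 + \left(\left(-3\right) 2 \cdot 11 \cdot 28 - 6\right) = 27439 - 1854 = 25585$)
$- S = \left(-1\right) 25585 = -25585$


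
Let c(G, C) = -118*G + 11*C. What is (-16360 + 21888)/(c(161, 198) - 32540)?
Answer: -691/6170 ≈ -0.11199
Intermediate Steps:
(-16360 + 21888)/(c(161, 198) - 32540) = (-16360 + 21888)/((-118*161 + 11*198) - 32540) = 5528/((-18998 + 2178) - 32540) = 5528/(-16820 - 32540) = 5528/(-49360) = 5528*(-1/49360) = -691/6170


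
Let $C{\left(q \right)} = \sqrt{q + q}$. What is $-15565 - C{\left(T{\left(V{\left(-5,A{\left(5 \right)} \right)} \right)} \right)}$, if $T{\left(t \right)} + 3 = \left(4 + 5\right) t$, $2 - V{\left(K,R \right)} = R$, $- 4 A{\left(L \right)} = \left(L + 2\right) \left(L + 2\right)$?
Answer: $-15565 - \frac{\sqrt{1002}}{2} \approx -15581.0$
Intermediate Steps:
$A{\left(L \right)} = - \frac{\left(2 + L\right)^{2}}{4}$ ($A{\left(L \right)} = - \frac{\left(L + 2\right) \left(L + 2\right)}{4} = - \frac{\left(2 + L\right) \left(2 + L\right)}{4} = - \frac{\left(2 + L\right)^{2}}{4}$)
$V{\left(K,R \right)} = 2 - R$
$T{\left(t \right)} = -3 + 9 t$ ($T{\left(t \right)} = -3 + \left(4 + 5\right) t = -3 + 9 t$)
$C{\left(q \right)} = \sqrt{2} \sqrt{q}$ ($C{\left(q \right)} = \sqrt{2 q} = \sqrt{2} \sqrt{q}$)
$-15565 - C{\left(T{\left(V{\left(-5,A{\left(5 \right)} \right)} \right)} \right)} = -15565 - \sqrt{2} \sqrt{-3 + 9 \left(2 - - \frac{\left(2 + 5\right)^{2}}{4}\right)} = -15565 - \sqrt{2} \sqrt{-3 + 9 \left(2 - - \frac{7^{2}}{4}\right)} = -15565 - \sqrt{2} \sqrt{-3 + 9 \left(2 - \left(- \frac{1}{4}\right) 49\right)} = -15565 - \sqrt{2} \sqrt{-3 + 9 \left(2 - - \frac{49}{4}\right)} = -15565 - \sqrt{2} \sqrt{-3 + 9 \left(2 + \frac{49}{4}\right)} = -15565 - \sqrt{2} \sqrt{-3 + 9 \cdot \frac{57}{4}} = -15565 - \sqrt{2} \sqrt{-3 + \frac{513}{4}} = -15565 - \sqrt{2} \sqrt{\frac{501}{4}} = -15565 - \sqrt{2} \frac{\sqrt{501}}{2} = -15565 - \frac{\sqrt{1002}}{2}$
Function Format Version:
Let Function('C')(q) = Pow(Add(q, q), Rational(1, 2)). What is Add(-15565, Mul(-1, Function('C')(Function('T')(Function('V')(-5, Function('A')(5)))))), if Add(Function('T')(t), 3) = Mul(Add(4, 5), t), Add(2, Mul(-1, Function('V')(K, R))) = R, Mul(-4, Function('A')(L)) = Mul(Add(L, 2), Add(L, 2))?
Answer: Add(-15565, Mul(Rational(-1, 2), Pow(1002, Rational(1, 2)))) ≈ -15581.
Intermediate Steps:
Function('A')(L) = Mul(Rational(-1, 4), Pow(Add(2, L), 2)) (Function('A')(L) = Mul(Rational(-1, 4), Mul(Add(L, 2), Add(L, 2))) = Mul(Rational(-1, 4), Mul(Add(2, L), Add(2, L))) = Mul(Rational(-1, 4), Pow(Add(2, L), 2)))
Function('V')(K, R) = Add(2, Mul(-1, R))
Function('T')(t) = Add(-3, Mul(9, t)) (Function('T')(t) = Add(-3, Mul(Add(4, 5), t)) = Add(-3, Mul(9, t)))
Function('C')(q) = Mul(Pow(2, Rational(1, 2)), Pow(q, Rational(1, 2))) (Function('C')(q) = Pow(Mul(2, q), Rational(1, 2)) = Mul(Pow(2, Rational(1, 2)), Pow(q, Rational(1, 2))))
Add(-15565, Mul(-1, Function('C')(Function('T')(Function('V')(-5, Function('A')(5)))))) = Add(-15565, Mul(-1, Mul(Pow(2, Rational(1, 2)), Pow(Add(-3, Mul(9, Add(2, Mul(-1, Mul(Rational(-1, 4), Pow(Add(2, 5), 2)))))), Rational(1, 2))))) = Add(-15565, Mul(-1, Mul(Pow(2, Rational(1, 2)), Pow(Add(-3, Mul(9, Add(2, Mul(-1, Mul(Rational(-1, 4), Pow(7, 2)))))), Rational(1, 2))))) = Add(-15565, Mul(-1, Mul(Pow(2, Rational(1, 2)), Pow(Add(-3, Mul(9, Add(2, Mul(-1, Mul(Rational(-1, 4), 49))))), Rational(1, 2))))) = Add(-15565, Mul(-1, Mul(Pow(2, Rational(1, 2)), Pow(Add(-3, Mul(9, Add(2, Mul(-1, Rational(-49, 4))))), Rational(1, 2))))) = Add(-15565, Mul(-1, Mul(Pow(2, Rational(1, 2)), Pow(Add(-3, Mul(9, Add(2, Rational(49, 4)))), Rational(1, 2))))) = Add(-15565, Mul(-1, Mul(Pow(2, Rational(1, 2)), Pow(Add(-3, Mul(9, Rational(57, 4))), Rational(1, 2))))) = Add(-15565, Mul(-1, Mul(Pow(2, Rational(1, 2)), Pow(Add(-3, Rational(513, 4)), Rational(1, 2))))) = Add(-15565, Mul(-1, Mul(Pow(2, Rational(1, 2)), Pow(Rational(501, 4), Rational(1, 2))))) = Add(-15565, Mul(-1, Mul(Pow(2, Rational(1, 2)), Mul(Rational(1, 2), Pow(501, Rational(1, 2)))))) = Add(-15565, Mul(-1, Mul(Rational(1, 2), Pow(1002, Rational(1, 2))))) = Add(-15565, Mul(Rational(-1, 2), Pow(1002, Rational(1, 2))))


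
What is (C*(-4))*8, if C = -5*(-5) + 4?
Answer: -928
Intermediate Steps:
C = 29 (C = 25 + 4 = 29)
(C*(-4))*8 = (29*(-4))*8 = -116*8 = -928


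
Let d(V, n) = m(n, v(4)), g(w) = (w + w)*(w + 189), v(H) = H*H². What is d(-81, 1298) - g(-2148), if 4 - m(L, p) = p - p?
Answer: -8415860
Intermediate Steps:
v(H) = H³
m(L, p) = 4 (m(L, p) = 4 - (p - p) = 4 - 1*0 = 4 + 0 = 4)
g(w) = 2*w*(189 + w) (g(w) = (2*w)*(189 + w) = 2*w*(189 + w))
d(V, n) = 4
d(-81, 1298) - g(-2148) = 4 - 2*(-2148)*(189 - 2148) = 4 - 2*(-2148)*(-1959) = 4 - 1*8415864 = 4 - 8415864 = -8415860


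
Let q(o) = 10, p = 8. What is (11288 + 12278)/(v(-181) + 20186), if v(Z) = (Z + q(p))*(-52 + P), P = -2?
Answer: 11783/14710 ≈ 0.80102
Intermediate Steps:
v(Z) = -540 - 54*Z (v(Z) = (Z + 10)*(-52 - 2) = (10 + Z)*(-54) = -540 - 54*Z)
(11288 + 12278)/(v(-181) + 20186) = (11288 + 12278)/((-540 - 54*(-181)) + 20186) = 23566/((-540 + 9774) + 20186) = 23566/(9234 + 20186) = 23566/29420 = 23566*(1/29420) = 11783/14710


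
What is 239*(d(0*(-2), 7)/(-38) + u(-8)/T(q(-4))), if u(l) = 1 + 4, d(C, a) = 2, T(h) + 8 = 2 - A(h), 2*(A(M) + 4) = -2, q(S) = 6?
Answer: -22944/19 ≈ -1207.6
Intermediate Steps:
A(M) = -5 (A(M) = -4 + (½)*(-2) = -4 - 1 = -5)
T(h) = -1 (T(h) = -8 + (2 - 1*(-5)) = -8 + (2 + 5) = -8 + 7 = -1)
u(l) = 5
239*(d(0*(-2), 7)/(-38) + u(-8)/T(q(-4))) = 239*(2/(-38) + 5/(-1)) = 239*(2*(-1/38) + 5*(-1)) = 239*(-1/19 - 5) = 239*(-96/19) = -22944/19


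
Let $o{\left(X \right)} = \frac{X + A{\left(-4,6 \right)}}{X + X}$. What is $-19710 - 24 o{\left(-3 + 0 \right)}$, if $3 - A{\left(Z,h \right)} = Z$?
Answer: $-19694$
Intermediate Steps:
$A{\left(Z,h \right)} = 3 - Z$
$o{\left(X \right)} = \frac{7 + X}{2 X}$ ($o{\left(X \right)} = \frac{X + \left(3 - -4\right)}{X + X} = \frac{X + \left(3 + 4\right)}{2 X} = \left(X + 7\right) \frac{1}{2 X} = \left(7 + X\right) \frac{1}{2 X} = \frac{7 + X}{2 X}$)
$-19710 - 24 o{\left(-3 + 0 \right)} = -19710 - 24 \frac{7 + \left(-3 + 0\right)}{2 \left(-3 + 0\right)} = -19710 - 24 \frac{7 - 3}{2 \left(-3\right)} = -19710 - 24 \cdot \frac{1}{2} \left(- \frac{1}{3}\right) 4 = -19710 - -16 = -19710 + 16 = -19694$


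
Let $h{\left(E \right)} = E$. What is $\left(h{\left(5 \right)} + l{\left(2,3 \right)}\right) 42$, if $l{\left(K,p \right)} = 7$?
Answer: $504$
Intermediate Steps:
$\left(h{\left(5 \right)} + l{\left(2,3 \right)}\right) 42 = \left(5 + 7\right) 42 = 12 \cdot 42 = 504$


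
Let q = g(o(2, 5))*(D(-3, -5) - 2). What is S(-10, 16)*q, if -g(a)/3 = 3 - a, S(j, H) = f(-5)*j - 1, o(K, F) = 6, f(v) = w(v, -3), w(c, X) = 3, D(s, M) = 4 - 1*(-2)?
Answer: -1116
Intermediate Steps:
D(s, M) = 6 (D(s, M) = 4 + 2 = 6)
f(v) = 3
S(j, H) = -1 + 3*j (S(j, H) = 3*j - 1 = -1 + 3*j)
g(a) = -9 + 3*a (g(a) = -3*(3 - a) = -9 + 3*a)
q = 36 (q = (-9 + 3*6)*(6 - 2) = (-9 + 18)*4 = 9*4 = 36)
S(-10, 16)*q = (-1 + 3*(-10))*36 = (-1 - 30)*36 = -31*36 = -1116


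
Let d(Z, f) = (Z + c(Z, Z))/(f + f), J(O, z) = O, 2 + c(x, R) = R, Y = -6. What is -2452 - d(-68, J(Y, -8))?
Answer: -4927/2 ≈ -2463.5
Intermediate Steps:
c(x, R) = -2 + R
d(Z, f) = (-2 + 2*Z)/(2*f) (d(Z, f) = (Z + (-2 + Z))/(f + f) = (-2 + 2*Z)/((2*f)) = (-2 + 2*Z)*(1/(2*f)) = (-2 + 2*Z)/(2*f))
-2452 - d(-68, J(Y, -8)) = -2452 - (-1 - 68)/(-6) = -2452 - (-1)*(-69)/6 = -2452 - 1*23/2 = -2452 - 23/2 = -4927/2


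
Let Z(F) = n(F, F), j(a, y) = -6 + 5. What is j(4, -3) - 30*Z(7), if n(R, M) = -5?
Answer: 149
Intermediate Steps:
j(a, y) = -1
Z(F) = -5
j(4, -3) - 30*Z(7) = -1 - 30*(-5) = -1 + 150 = 149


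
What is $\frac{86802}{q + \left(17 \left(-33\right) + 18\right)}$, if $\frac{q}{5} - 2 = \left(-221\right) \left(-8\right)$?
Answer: $\frac{28934}{2769} \approx 10.449$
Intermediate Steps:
$q = 8850$ ($q = 10 + 5 \left(\left(-221\right) \left(-8\right)\right) = 10 + 5 \cdot 1768 = 10 + 8840 = 8850$)
$\frac{86802}{q + \left(17 \left(-33\right) + 18\right)} = \frac{86802}{8850 + \left(17 \left(-33\right) + 18\right)} = \frac{86802}{8850 + \left(-561 + 18\right)} = \frac{86802}{8850 - 543} = \frac{86802}{8307} = 86802 \cdot \frac{1}{8307} = \frac{28934}{2769}$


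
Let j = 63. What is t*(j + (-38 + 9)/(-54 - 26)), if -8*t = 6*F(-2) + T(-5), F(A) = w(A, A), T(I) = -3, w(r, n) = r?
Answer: 15207/128 ≈ 118.80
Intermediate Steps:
F(A) = A
t = 15/8 (t = -(6*(-2) - 3)/8 = -(-12 - 3)/8 = -⅛*(-15) = 15/8 ≈ 1.8750)
t*(j + (-38 + 9)/(-54 - 26)) = 15*(63 + (-38 + 9)/(-54 - 26))/8 = 15*(63 - 29/(-80))/8 = 15*(63 - 29*(-1/80))/8 = 15*(63 + 29/80)/8 = (15/8)*(5069/80) = 15207/128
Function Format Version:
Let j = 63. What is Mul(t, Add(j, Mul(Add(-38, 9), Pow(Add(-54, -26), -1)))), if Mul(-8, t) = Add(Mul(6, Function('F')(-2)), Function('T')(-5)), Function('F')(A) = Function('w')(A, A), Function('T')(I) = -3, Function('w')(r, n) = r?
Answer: Rational(15207, 128) ≈ 118.80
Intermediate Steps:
Function('F')(A) = A
t = Rational(15, 8) (t = Mul(Rational(-1, 8), Add(Mul(6, -2), -3)) = Mul(Rational(-1, 8), Add(-12, -3)) = Mul(Rational(-1, 8), -15) = Rational(15, 8) ≈ 1.8750)
Mul(t, Add(j, Mul(Add(-38, 9), Pow(Add(-54, -26), -1)))) = Mul(Rational(15, 8), Add(63, Mul(Add(-38, 9), Pow(Add(-54, -26), -1)))) = Mul(Rational(15, 8), Add(63, Mul(-29, Pow(-80, -1)))) = Mul(Rational(15, 8), Add(63, Mul(-29, Rational(-1, 80)))) = Mul(Rational(15, 8), Add(63, Rational(29, 80))) = Mul(Rational(15, 8), Rational(5069, 80)) = Rational(15207, 128)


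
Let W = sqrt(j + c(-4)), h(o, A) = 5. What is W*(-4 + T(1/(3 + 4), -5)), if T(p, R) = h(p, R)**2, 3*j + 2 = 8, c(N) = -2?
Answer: 0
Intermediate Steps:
j = 2 (j = -2/3 + (1/3)*8 = -2/3 + 8/3 = 2)
W = 0 (W = sqrt(2 - 2) = sqrt(0) = 0)
T(p, R) = 25 (T(p, R) = 5**2 = 25)
W*(-4 + T(1/(3 + 4), -5)) = 0*(-4 + 25) = 0*21 = 0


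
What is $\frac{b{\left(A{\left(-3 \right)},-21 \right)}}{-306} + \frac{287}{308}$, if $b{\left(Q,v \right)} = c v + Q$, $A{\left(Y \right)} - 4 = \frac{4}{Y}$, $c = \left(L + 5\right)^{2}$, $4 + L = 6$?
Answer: $\frac{86557}{20196} \approx 4.2859$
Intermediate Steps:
$L = 2$ ($L = -4 + 6 = 2$)
$c = 49$ ($c = \left(2 + 5\right)^{2} = 7^{2} = 49$)
$A{\left(Y \right)} = 4 + \frac{4}{Y}$
$b{\left(Q,v \right)} = Q + 49 v$ ($b{\left(Q,v \right)} = 49 v + Q = Q + 49 v$)
$\frac{b{\left(A{\left(-3 \right)},-21 \right)}}{-306} + \frac{287}{308} = \frac{\left(4 + \frac{4}{-3}\right) + 49 \left(-21\right)}{-306} + \frac{287}{308} = \left(\left(4 + 4 \left(- \frac{1}{3}\right)\right) - 1029\right) \left(- \frac{1}{306}\right) + 287 \cdot \frac{1}{308} = \left(\left(4 - \frac{4}{3}\right) - 1029\right) \left(- \frac{1}{306}\right) + \frac{41}{44} = \left(\frac{8}{3} - 1029\right) \left(- \frac{1}{306}\right) + \frac{41}{44} = \left(- \frac{3079}{3}\right) \left(- \frac{1}{306}\right) + \frac{41}{44} = \frac{3079}{918} + \frac{41}{44} = \frac{86557}{20196}$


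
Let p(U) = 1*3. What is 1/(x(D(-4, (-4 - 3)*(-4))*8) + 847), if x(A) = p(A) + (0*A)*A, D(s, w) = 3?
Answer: 1/850 ≈ 0.0011765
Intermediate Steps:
p(U) = 3
x(A) = 3 (x(A) = 3 + (0*A)*A = 3 + 0*A = 3 + 0 = 3)
1/(x(D(-4, (-4 - 3)*(-4))*8) + 847) = 1/(3 + 847) = 1/850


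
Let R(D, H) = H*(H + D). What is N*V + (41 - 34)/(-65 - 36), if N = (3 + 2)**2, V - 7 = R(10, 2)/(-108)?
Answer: 153962/909 ≈ 169.38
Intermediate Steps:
R(D, H) = H*(D + H)
V = 61/9 (V = 7 + (2*(10 + 2))/(-108) = 7 + (2*12)*(-1/108) = 7 + 24*(-1/108) = 7 - 2/9 = 61/9 ≈ 6.7778)
N = 25 (N = 5**2 = 25)
N*V + (41 - 34)/(-65 - 36) = 25*(61/9) + (41 - 34)/(-65 - 36) = 1525/9 + 7/(-101) = 1525/9 + 7*(-1/101) = 1525/9 - 7/101 = 153962/909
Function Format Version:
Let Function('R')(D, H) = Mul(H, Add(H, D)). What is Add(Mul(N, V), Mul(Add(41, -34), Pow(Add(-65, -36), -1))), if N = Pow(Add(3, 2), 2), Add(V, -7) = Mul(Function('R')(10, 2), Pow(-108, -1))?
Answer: Rational(153962, 909) ≈ 169.38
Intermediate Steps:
Function('R')(D, H) = Mul(H, Add(D, H))
V = Rational(61, 9) (V = Add(7, Mul(Mul(2, Add(10, 2)), Pow(-108, -1))) = Add(7, Mul(Mul(2, 12), Rational(-1, 108))) = Add(7, Mul(24, Rational(-1, 108))) = Add(7, Rational(-2, 9)) = Rational(61, 9) ≈ 6.7778)
N = 25 (N = Pow(5, 2) = 25)
Add(Mul(N, V), Mul(Add(41, -34), Pow(Add(-65, -36), -1))) = Add(Mul(25, Rational(61, 9)), Mul(Add(41, -34), Pow(Add(-65, -36), -1))) = Add(Rational(1525, 9), Mul(7, Pow(-101, -1))) = Add(Rational(1525, 9), Mul(7, Rational(-1, 101))) = Add(Rational(1525, 9), Rational(-7, 101)) = Rational(153962, 909)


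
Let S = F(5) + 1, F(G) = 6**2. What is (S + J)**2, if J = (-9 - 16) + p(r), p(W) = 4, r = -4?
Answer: 256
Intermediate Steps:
F(G) = 36
S = 37 (S = 36 + 1 = 37)
J = -21 (J = (-9 - 16) + 4 = -25 + 4 = -21)
(S + J)**2 = (37 - 21)**2 = 16**2 = 256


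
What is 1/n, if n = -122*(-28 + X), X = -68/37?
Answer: 37/134688 ≈ 0.00027471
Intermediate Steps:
X = -68/37 (X = -68*1/37 = -68/37 ≈ -1.8378)
n = 134688/37 (n = -122*(-28 - 68/37) = -122*(-1104/37) = 134688/37 ≈ 3640.2)
1/n = 1/(134688/37) = 37/134688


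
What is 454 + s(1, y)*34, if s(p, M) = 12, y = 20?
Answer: 862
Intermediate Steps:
454 + s(1, y)*34 = 454 + 12*34 = 454 + 408 = 862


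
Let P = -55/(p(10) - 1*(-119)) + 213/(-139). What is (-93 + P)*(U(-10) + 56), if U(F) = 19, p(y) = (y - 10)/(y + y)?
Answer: -117847875/16541 ≈ -7124.6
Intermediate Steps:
p(y) = (-10 + y)/(2*y) (p(y) = (-10 + y)/((2*y)) = (-10 + y)*(1/(2*y)) = (-10 + y)/(2*y))
P = -32992/16541 (P = -55/((½)*(-10 + 10)/10 - 1*(-119)) + 213/(-139) = -55/((½)*(⅒)*0 + 119) + 213*(-1/139) = -55/(0 + 119) - 213/139 = -55/119 - 213/139 = -32992/16541 ≈ -1.9946)
(-93 + P)*(U(-10) + 56) = (-93 - 32992/16541)*(19 + 56) = -1571305/16541*75 = -117847875/16541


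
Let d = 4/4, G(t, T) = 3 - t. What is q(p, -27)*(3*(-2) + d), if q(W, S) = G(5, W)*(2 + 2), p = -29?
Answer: 40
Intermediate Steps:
d = 1 (d = 4*(¼) = 1)
q(W, S) = -8 (q(W, S) = (3 - 1*5)*(2 + 2) = (3 - 5)*4 = -2*4 = -8)
q(p, -27)*(3*(-2) + d) = -8*(3*(-2) + 1) = -8*(-6 + 1) = -8*(-5) = 40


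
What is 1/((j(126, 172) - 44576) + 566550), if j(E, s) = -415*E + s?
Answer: 1/469856 ≈ 2.1283e-6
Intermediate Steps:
j(E, s) = s - 415*E
1/((j(126, 172) - 44576) + 566550) = 1/(((172 - 415*126) - 44576) + 566550) = 1/(((172 - 52290) - 44576) + 566550) = 1/((-52118 - 44576) + 566550) = 1/(-96694 + 566550) = 1/469856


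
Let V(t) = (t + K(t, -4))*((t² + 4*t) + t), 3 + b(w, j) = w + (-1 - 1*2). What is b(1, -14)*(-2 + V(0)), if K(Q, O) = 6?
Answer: 10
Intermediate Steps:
b(w, j) = -6 + w (b(w, j) = -3 + (w + (-1 - 1*2)) = -3 + (w + (-1 - 2)) = -3 + (w - 3) = -3 + (-3 + w) = -6 + w)
V(t) = (6 + t)*(t² + 5*t) (V(t) = (t + 6)*((t² + 4*t) + t) = (6 + t)*(t² + 5*t))
b(1, -14)*(-2 + V(0)) = (-6 + 1)*(-2 + 0*(30 + 0² + 11*0)) = -5*(-2 + 0*(30 + 0 + 0)) = -5*(-2 + 0*30) = -5*(-2 + 0) = -5*(-2) = 10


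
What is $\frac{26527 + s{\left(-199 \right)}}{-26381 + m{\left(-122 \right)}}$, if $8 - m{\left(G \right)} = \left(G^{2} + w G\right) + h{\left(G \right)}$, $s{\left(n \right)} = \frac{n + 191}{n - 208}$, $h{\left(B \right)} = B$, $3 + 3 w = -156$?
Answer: $- \frac{10796497}{19373607} \approx -0.55728$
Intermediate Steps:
$w = -53$ ($w = -1 + \frac{1}{3} \left(-156\right) = -1 - 52 = -53$)
$s{\left(n \right)} = \frac{191 + n}{-208 + n}$
$m{\left(G \right)} = 8 - G^{2} + 52 G$ ($m{\left(G \right)} = 8 - \left(\left(G^{2} - 53 G\right) + G\right) = 8 - \left(G^{2} - 52 G\right) = 8 - G^{2} + 52 G$)
$\frac{26527 + s{\left(-199 \right)}}{-26381 + m{\left(-122 \right)}} = \frac{26527 + \frac{191 - 199}{-208 - 199}}{-26381 + \left(8 - \left(-122\right)^{2} + 52 \left(-122\right)\right)} = \frac{26527 + \frac{1}{-407} \left(-8\right)}{-26381 - 21220} = \frac{26527 - - \frac{8}{407}}{-26381 - 21220} = \frac{26527 + \frac{8}{407}}{-26381 - 21220} = \frac{10796497}{407 \left(-47601\right)} = \frac{10796497}{407} \left(- \frac{1}{47601}\right) = - \frac{10796497}{19373607}$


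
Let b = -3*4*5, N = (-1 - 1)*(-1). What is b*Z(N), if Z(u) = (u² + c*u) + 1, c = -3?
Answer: 60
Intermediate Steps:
N = 2 (N = -2*(-1) = 2)
b = -60 (b = -12*5 = -60)
Z(u) = 1 + u² - 3*u (Z(u) = (u² - 3*u) + 1 = 1 + u² - 3*u)
b*Z(N) = -60*(1 + 2² - 3*2) = -60*(1 + 4 - 6) = -60*(-1) = 60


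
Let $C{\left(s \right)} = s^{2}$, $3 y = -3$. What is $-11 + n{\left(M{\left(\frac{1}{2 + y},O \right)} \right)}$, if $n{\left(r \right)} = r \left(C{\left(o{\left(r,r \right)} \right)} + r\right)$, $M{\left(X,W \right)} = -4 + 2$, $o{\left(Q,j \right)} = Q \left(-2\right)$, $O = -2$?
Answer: $-39$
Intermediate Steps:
$y = -1$ ($y = \frac{1}{3} \left(-3\right) = -1$)
$o{\left(Q,j \right)} = - 2 Q$
$M{\left(X,W \right)} = -2$
$n{\left(r \right)} = r \left(r + 4 r^{2}\right)$ ($n{\left(r \right)} = r \left(\left(- 2 r\right)^{2} + r\right) = r \left(4 r^{2} + r\right) = r \left(r + 4 r^{2}\right)$)
$-11 + n{\left(M{\left(\frac{1}{2 + y},O \right)} \right)} = -11 + \left(-2\right)^{2} \left(1 + 4 \left(-2\right)\right) = -11 + 4 \left(1 - 8\right) = -11 + 4 \left(-7\right) = -11 - 28 = -39$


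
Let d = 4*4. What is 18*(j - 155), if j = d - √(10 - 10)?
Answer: -2502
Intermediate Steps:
d = 16
j = 16 (j = 16 - √(10 - 10) = 16 - √0 = 16 - 1*0 = 16 + 0 = 16)
18*(j - 155) = 18*(16 - 155) = 18*(-139) = -2502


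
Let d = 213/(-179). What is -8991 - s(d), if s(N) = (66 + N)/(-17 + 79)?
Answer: -99793719/11098 ≈ -8992.0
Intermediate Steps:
d = -213/179 (d = 213*(-1/179) = -213/179 ≈ -1.1899)
s(N) = 33/31 + N/62 (s(N) = (66 + N)/62 = (66 + N)*(1/62) = 33/31 + N/62)
-8991 - s(d) = -8991 - (33/31 + (1/62)*(-213/179)) = -8991 - (33/31 - 213/11098) = -8991 - 1*11601/11098 = -8991 - 11601/11098 = -99793719/11098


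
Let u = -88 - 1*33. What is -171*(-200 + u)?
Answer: 54891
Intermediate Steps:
u = -121 (u = -88 - 33 = -121)
-171*(-200 + u) = -171*(-200 - 121) = -171*(-321) = 54891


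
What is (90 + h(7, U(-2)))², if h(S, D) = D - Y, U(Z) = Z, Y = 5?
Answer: 6889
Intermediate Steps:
h(S, D) = -5 + D (h(S, D) = D - 1*5 = D - 5 = -5 + D)
(90 + h(7, U(-2)))² = (90 + (-5 - 2))² = (90 - 7)² = 83² = 6889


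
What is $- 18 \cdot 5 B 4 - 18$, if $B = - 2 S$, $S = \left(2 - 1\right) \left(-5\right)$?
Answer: $-3618$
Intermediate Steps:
$S = -5$ ($S = \left(2 - 1\right) \left(-5\right) = 1 \left(-5\right) = -5$)
$B = 10$ ($B = \left(-2\right) \left(-5\right) = 10$)
$- 18 \cdot 5 B 4 - 18 = - 18 \cdot 5 \cdot 10 \cdot 4 - 18 = - 18 \cdot 50 \cdot 4 - 18 = \left(-18\right) 200 - 18 = -3600 - 18 = -3618$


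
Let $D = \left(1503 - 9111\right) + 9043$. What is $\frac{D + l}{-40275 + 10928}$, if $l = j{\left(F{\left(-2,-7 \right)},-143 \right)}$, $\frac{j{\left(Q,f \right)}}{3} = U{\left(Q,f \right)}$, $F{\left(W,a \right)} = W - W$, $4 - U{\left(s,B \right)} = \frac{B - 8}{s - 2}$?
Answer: $- \frac{2441}{58694} \approx -0.041589$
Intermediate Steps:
$D = 1435$ ($D = -7608 + 9043 = 1435$)
$U{\left(s,B \right)} = 4 - \frac{-8 + B}{-2 + s}$ ($U{\left(s,B \right)} = 4 - \frac{B - 8}{s - 2} = 4 - \frac{-8 + B}{-2 + s}$)
$F{\left(W,a \right)} = 0$
$j{\left(Q,f \right)} = \frac{3 \left(- f + 4 Q\right)}{-2 + Q}$ ($j{\left(Q,f \right)} = 3 \frac{- f + 4 Q}{-2 + Q} = \frac{3 \left(- f + 4 Q\right)}{-2 + Q}$)
$l = - \frac{429}{2}$ ($l = \frac{3 \left(\left(-1\right) \left(-143\right) + 4 \cdot 0\right)}{-2 + 0} = \frac{3 \left(143 + 0\right)}{-2} = 3 \left(- \frac{1}{2}\right) 143 = - \frac{429}{2} \approx -214.5$)
$\frac{D + l}{-40275 + 10928} = \frac{1435 - \frac{429}{2}}{-40275 + 10928} = \frac{2441}{2 \left(-29347\right)} = \frac{2441}{2} \left(- \frac{1}{29347}\right) = - \frac{2441}{58694}$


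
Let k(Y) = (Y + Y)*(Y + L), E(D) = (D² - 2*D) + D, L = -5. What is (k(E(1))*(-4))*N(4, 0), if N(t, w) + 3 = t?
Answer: 0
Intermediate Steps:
N(t, w) = -3 + t
E(D) = D² - D
k(Y) = 2*Y*(-5 + Y) (k(Y) = (Y + Y)*(Y - 5) = (2*Y)*(-5 + Y) = 2*Y*(-5 + Y))
(k(E(1))*(-4))*N(4, 0) = ((2*(1*(-1 + 1))*(-5 + 1*(-1 + 1)))*(-4))*(-3 + 4) = ((2*(1*0)*(-5 + 1*0))*(-4))*1 = ((2*0*(-5 + 0))*(-4))*1 = ((2*0*(-5))*(-4))*1 = (0*(-4))*1 = 0*1 = 0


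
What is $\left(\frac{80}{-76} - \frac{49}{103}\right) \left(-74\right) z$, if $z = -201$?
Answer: $- \frac{44488134}{1957} \approx -22733.0$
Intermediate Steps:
$\left(\frac{80}{-76} - \frac{49}{103}\right) \left(-74\right) z = \left(\frac{80}{-76} - \frac{49}{103}\right) \left(-74\right) \left(-201\right) = \left(80 \left(- \frac{1}{76}\right) - \frac{49}{103}\right) \left(-74\right) \left(-201\right) = \left(- \frac{20}{19} - \frac{49}{103}\right) \left(-74\right) \left(-201\right) = \left(- \frac{2991}{1957}\right) \left(-74\right) \left(-201\right) = \frac{221334}{1957} \left(-201\right) = - \frac{44488134}{1957}$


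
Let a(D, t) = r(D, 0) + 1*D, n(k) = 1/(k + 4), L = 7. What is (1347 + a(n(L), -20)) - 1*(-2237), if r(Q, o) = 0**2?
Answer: 39425/11 ≈ 3584.1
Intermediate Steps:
r(Q, o) = 0
n(k) = 1/(4 + k)
a(D, t) = D (a(D, t) = 0 + 1*D = 0 + D = D)
(1347 + a(n(L), -20)) - 1*(-2237) = (1347 + 1/(4 + 7)) - 1*(-2237) = (1347 + 1/11) + 2237 = 14818/11 + 2237 = 39425/11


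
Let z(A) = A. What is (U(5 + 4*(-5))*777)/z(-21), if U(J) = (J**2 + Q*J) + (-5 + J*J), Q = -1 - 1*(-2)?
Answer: -15910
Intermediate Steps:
Q = 1 (Q = -1 + 2 = 1)
U(J) = -5 + J + 2*J**2 (U(J) = (J**2 + 1*J) + (-5 + J*J) = (J**2 + J) + (-5 + J**2) = (J + J**2) + (-5 + J**2) = -5 + J + 2*J**2)
(U(5 + 4*(-5))*777)/z(-21) = ((-5 + (5 + 4*(-5)) + 2*(5 + 4*(-5))**2)*777)/(-21) = ((-5 + (5 - 20) + 2*(5 - 20)**2)*777)*(-1/21) = ((-5 - 15 + 2*(-15)**2)*777)*(-1/21) = ((-5 - 15 + 2*225)*777)*(-1/21) = ((-5 - 15 + 450)*777)*(-1/21) = (430*777)*(-1/21) = 334110*(-1/21) = -15910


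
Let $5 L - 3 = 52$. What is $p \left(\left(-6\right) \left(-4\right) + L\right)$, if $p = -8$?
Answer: $-280$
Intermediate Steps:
$L = 11$ ($L = \frac{3}{5} + \frac{1}{5} \cdot 52 = \frac{3}{5} + \frac{52}{5} = 11$)
$p \left(\left(-6\right) \left(-4\right) + L\right) = - 8 \left(\left(-6\right) \left(-4\right) + 11\right) = - 8 \left(24 + 11\right) = \left(-8\right) 35 = -280$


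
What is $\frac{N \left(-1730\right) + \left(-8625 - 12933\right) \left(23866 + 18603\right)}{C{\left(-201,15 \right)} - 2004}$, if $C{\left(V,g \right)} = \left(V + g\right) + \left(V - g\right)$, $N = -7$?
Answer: $\frac{457767296}{1203} \approx 3.8052 \cdot 10^{5}$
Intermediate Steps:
$C{\left(V,g \right)} = 2 V$
$\frac{N \left(-1730\right) + \left(-8625 - 12933\right) \left(23866 + 18603\right)}{C{\left(-201,15 \right)} - 2004} = \frac{\left(-7\right) \left(-1730\right) + \left(-8625 - 12933\right) \left(23866 + 18603\right)}{2 \left(-201\right) - 2004} = \frac{12110 - 915546702}{-402 - 2004} = \frac{12110 - 915546702}{-2406} = \left(-915534592\right) \left(- \frac{1}{2406}\right) = \frac{457767296}{1203}$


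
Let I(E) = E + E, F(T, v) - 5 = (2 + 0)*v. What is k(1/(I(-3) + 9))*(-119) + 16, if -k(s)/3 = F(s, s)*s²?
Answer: 2167/9 ≈ 240.78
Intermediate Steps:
F(T, v) = 5 + 2*v (F(T, v) = 5 + (2 + 0)*v = 5 + 2*v)
I(E) = 2*E
k(s) = -3*s²*(5 + 2*s) (k(s) = -3*(5 + 2*s)*s² = -3*s²*(5 + 2*s))
k(1/(I(-3) + 9))*(-119) + 16 = ((1/(2*(-3) + 9))²*(-15 - 6/(2*(-3) + 9)))*(-119) + 16 = ((1/(-6 + 9))²*(-15 - 6/(-6 + 9)))*(-119) + 16 = ((1/3)²*(-15 - 6/3))*(-119) + 16 = ((⅓)²*(-15 - 6*⅓))*(-119) + 16 = ((-15 - 2)/9)*(-119) + 16 = ((⅑)*(-17))*(-119) + 16 = -17/9*(-119) + 16 = 2023/9 + 16 = 2167/9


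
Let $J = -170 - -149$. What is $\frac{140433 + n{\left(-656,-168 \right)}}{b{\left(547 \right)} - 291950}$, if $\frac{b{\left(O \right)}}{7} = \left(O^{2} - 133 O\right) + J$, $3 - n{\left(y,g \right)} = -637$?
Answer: $\frac{141073}{1293109} \approx 0.1091$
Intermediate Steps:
$J = -21$ ($J = -170 + 149 = -21$)
$n{\left(y,g \right)} = 640$ ($n{\left(y,g \right)} = 3 - -637 = 3 + 637 = 640$)
$b{\left(O \right)} = -147 - 931 O + 7 O^{2}$ ($b{\left(O \right)} = 7 \left(\left(O^{2} - 133 O\right) - 21\right) = 7 \left(-21 + O^{2} - 133 O\right) = -147 - 931 O + 7 O^{2}$)
$\frac{140433 + n{\left(-656,-168 \right)}}{b{\left(547 \right)} - 291950} = \frac{140433 + 640}{\left(-147 - 509257 + 7 \cdot 547^{2}\right) - 291950} = \frac{141073}{\left(-147 - 509257 + 7 \cdot 299209\right) - 291950} = \frac{141073}{\left(-147 - 509257 + 2094463\right) - 291950} = \frac{141073}{1585059 - 291950} = \frac{141073}{1293109}$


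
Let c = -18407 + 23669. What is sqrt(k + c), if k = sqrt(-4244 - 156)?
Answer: sqrt(5262 + 20*I*sqrt(11)) ≈ 72.541 + 0.4572*I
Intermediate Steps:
c = 5262
k = 20*I*sqrt(11) (k = sqrt(-4400) = 20*I*sqrt(11) ≈ 66.333*I)
sqrt(k + c) = sqrt(20*I*sqrt(11) + 5262) = sqrt(5262 + 20*I*sqrt(11))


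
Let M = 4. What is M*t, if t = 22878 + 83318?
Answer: 424784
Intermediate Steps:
t = 106196
M*t = 4*106196 = 424784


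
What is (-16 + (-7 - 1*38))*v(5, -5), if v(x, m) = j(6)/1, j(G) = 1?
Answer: -61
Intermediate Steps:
v(x, m) = 1 (v(x, m) = 1/1 = 1*1 = 1)
(-16 + (-7 - 1*38))*v(5, -5) = (-16 + (-7 - 1*38))*1 = (-16 + (-7 - 38))*1 = (-16 - 45)*1 = -61*1 = -61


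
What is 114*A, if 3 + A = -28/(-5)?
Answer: 1482/5 ≈ 296.40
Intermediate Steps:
A = 13/5 (A = -3 - 28/(-5) = -3 - 28*(-1/5) = -3 + 28/5 = 13/5 ≈ 2.6000)
114*A = 114*(13/5) = 1482/5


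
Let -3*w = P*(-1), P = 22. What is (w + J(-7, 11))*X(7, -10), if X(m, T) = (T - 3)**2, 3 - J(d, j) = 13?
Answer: -1352/3 ≈ -450.67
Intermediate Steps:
J(d, j) = -10 (J(d, j) = 3 - 1*13 = 3 - 13 = -10)
w = 22/3 (w = -22*(-1)/3 = -1/3*(-22) = 22/3 ≈ 7.3333)
X(m, T) = (-3 + T)**2
(w + J(-7, 11))*X(7, -10) = (22/3 - 10)*(-3 - 10)**2 = -8/3*(-13)**2 = -8/3*169 = -1352/3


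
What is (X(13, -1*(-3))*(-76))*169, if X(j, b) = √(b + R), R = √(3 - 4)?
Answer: -12844*√(3 + I) ≈ -22545.0 - 3658.6*I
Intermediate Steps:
R = I (R = √(-1) = I ≈ 1.0*I)
X(j, b) = √(I + b) (X(j, b) = √(b + I) = √(I + b))
(X(13, -1*(-3))*(-76))*169 = (√(I - 1*(-3))*(-76))*169 = (√(I + 3)*(-76))*169 = (√(3 + I)*(-76))*169 = -76*√(3 + I)*169 = -12844*√(3 + I)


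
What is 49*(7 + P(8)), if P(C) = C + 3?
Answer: 882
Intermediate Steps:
P(C) = 3 + C
49*(7 + P(8)) = 49*(7 + (3 + 8)) = 49*(7 + 11) = 49*18 = 882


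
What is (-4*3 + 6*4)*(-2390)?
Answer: -28680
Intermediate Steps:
(-4*3 + 6*4)*(-2390) = (-12 + 24)*(-2390) = 12*(-2390) = -28680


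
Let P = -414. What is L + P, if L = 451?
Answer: 37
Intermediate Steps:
L + P = 451 - 414 = 37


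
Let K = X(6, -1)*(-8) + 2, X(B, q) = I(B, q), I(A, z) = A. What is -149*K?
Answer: 6854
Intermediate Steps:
X(B, q) = B
K = -46 (K = 6*(-8) + 2 = -48 + 2 = -46)
-149*K = -149*(-46) = 6854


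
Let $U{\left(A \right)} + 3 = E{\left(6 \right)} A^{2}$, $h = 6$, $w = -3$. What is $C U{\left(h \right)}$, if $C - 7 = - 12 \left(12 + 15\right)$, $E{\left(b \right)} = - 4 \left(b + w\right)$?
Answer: $137895$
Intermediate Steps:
$E{\left(b \right)} = 12 - 4 b$ ($E{\left(b \right)} = - 4 \left(b - 3\right) = - 4 \left(-3 + b\right) = 12 - 4 b$)
$C = -317$ ($C = 7 - 12 \left(12 + 15\right) = 7 - 324 = -317$)
$U{\left(A \right)} = -3 - 12 A^{2}$ ($U{\left(A \right)} = -3 + \left(12 - 24\right) A^{2} = -3 - 12 A^{2}$)
$C U{\left(h \right)} = - 317 \left(-3 - 12 \cdot 6^{2}\right) = - 317 \left(-3 - 432\right) = \left(-317\right) \left(-435\right) = 137895$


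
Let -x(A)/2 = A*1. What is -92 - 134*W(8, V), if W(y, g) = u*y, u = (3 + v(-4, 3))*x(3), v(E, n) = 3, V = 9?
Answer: 38500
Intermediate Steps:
x(A) = -2*A
u = -36 (u = (3 + 3)*(-2*3) = 6*(-6) = -36)
W(y, g) = -36*y
-92 - 134*W(8, V) = -92 - (-4824)*8 = -92 - 134*(-288) = -92 + 38592 = 38500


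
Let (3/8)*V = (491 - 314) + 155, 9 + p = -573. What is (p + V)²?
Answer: 828100/9 ≈ 92011.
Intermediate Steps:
p = -582 (p = -9 - 573 = -582)
V = 2656/3 (V = 8*((491 - 314) + 155)/3 = 8*(177 + 155)/3 = (8/3)*332 = 2656/3 ≈ 885.33)
(p + V)² = (-582 + 2656/3)² = (910/3)² = 828100/9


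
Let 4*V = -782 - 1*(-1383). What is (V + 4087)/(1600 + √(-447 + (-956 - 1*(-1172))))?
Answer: 6779600/2560231 - 16949*I*√231/10240924 ≈ 2.648 - 0.025154*I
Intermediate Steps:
V = 601/4 (V = (-782 - 1*(-1383))/4 = (-782 + 1383)/4 = (¼)*601 = 601/4 ≈ 150.25)
(V + 4087)/(1600 + √(-447 + (-956 - 1*(-1172)))) = (601/4 + 4087)/(1600 + √(-447 + (-956 - 1*(-1172)))) = 16949/(4*(1600 + √(-447 + (-956 + 1172)))) = 16949/(4*(1600 + √(-447 + 216))) = 16949/(4*(1600 + √(-231))) = 16949/(4*(1600 + I*√231))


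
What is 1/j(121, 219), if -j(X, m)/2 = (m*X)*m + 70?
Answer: -1/11606702 ≈ -8.6157e-8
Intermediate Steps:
j(X, m) = -140 - 2*X*m² (j(X, m) = -2*((m*X)*m + 70) = -2*((X*m)*m + 70) = -2*(X*m² + 70) = -2*(70 + X*m²) = -140 - 2*X*m²)
1/j(121, 219) = 1/(-140 - 2*121*219²) = 1/(-140 - 2*121*47961) = 1/(-140 - 11606562) = 1/(-11606702) = -1/11606702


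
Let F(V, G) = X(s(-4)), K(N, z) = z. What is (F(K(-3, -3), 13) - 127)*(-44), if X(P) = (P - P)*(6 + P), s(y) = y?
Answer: 5588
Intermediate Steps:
X(P) = 0 (X(P) = 0*(6 + P) = 0)
F(V, G) = 0
(F(K(-3, -3), 13) - 127)*(-44) = (0 - 127)*(-44) = -127*(-44) = 5588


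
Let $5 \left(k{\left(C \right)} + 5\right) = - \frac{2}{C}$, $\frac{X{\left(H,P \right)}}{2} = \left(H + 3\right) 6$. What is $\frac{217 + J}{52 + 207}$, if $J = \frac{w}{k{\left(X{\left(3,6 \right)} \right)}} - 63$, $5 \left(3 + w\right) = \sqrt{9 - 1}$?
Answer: $\frac{139294}{233359} - \frac{72 \sqrt{2}}{233359} \approx 0.59647$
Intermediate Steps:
$X{\left(H,P \right)} = 36 + 12 H$ ($X{\left(H,P \right)} = 2 \left(H + 3\right) 6 = 2 \left(3 + H\right) 6 = 2 \left(18 + 6 H\right) = 36 + 12 H$)
$k{\left(C \right)} = -5 - \frac{2}{5 C}$ ($k{\left(C \right)} = -5 + \frac{\left(-2\right) \frac{1}{C}}{5} = -5 - \frac{2}{5 C}$)
$w = -3 + \frac{2 \sqrt{2}}{5}$ ($w = -3 + \frac{\sqrt{9 - 1}}{5} = -3 + \frac{\sqrt{8}}{5} = -3 + \frac{2 \sqrt{2}}{5} \approx -2.4343$)
$J = - \frac{56223}{901} - \frac{72 \sqrt{2}}{901}$ ($J = \frac{-3 + \frac{2 \sqrt{2}}{5}}{-5 - \frac{2}{5 \left(36 + 12 \cdot 3\right)}} - 63 = \frac{-3 + \frac{2 \sqrt{2}}{5}}{-5 - \frac{2}{5 \left(36 + 36\right)}} - 63 = \frac{-3 + \frac{2 \sqrt{2}}{5}}{-5 - \frac{2}{5 \cdot 72}} - 63 = \frac{-3 + \frac{2 \sqrt{2}}{5}}{-5 - \frac{1}{180}} - 63 = \frac{-3 + \frac{2 \sqrt{2}}{5}}{- \frac{901}{180}} - 63 = \left(-3 + \frac{2 \sqrt{2}}{5}\right) \left(- \frac{180}{901}\right) - 63 = \left(\frac{540}{901} - \frac{72 \sqrt{2}}{901}\right) - 63 = - \frac{56223}{901} - \frac{72 \sqrt{2}}{901} \approx -62.514$)
$\frac{217 + J}{52 + 207} = \frac{217 - \left(\frac{56223}{901} + \frac{72 \sqrt{2}}{901}\right)}{52 + 207} = \frac{\frac{139294}{901} - \frac{72 \sqrt{2}}{901}}{259} = \left(\frac{139294}{901} - \frac{72 \sqrt{2}}{901}\right) \frac{1}{259} = \frac{139294}{233359} - \frac{72 \sqrt{2}}{233359}$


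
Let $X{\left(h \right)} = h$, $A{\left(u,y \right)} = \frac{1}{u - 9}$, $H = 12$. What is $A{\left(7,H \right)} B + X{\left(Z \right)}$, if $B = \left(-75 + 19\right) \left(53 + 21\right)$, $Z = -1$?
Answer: $2071$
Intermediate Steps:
$A{\left(u,y \right)} = \frac{1}{-9 + u}$
$B = -4144$ ($B = \left(-56\right) 74 = -4144$)
$A{\left(7,H \right)} B + X{\left(Z \right)} = \frac{1}{-9 + 7} \left(-4144\right) - 1 = \frac{1}{-2} \left(-4144\right) - 1 = \left(- \frac{1}{2}\right) \left(-4144\right) - 1 = 2072 - 1 = 2071$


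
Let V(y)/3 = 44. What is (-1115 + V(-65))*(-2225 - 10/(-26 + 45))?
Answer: 41566155/19 ≈ 2.1877e+6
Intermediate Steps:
V(y) = 132 (V(y) = 3*44 = 132)
(-1115 + V(-65))*(-2225 - 10/(-26 + 45)) = (-1115 + 132)*(-2225 - 10/(-26 + 45)) = -983*(-2225 - 10/19) = -983*(-42285/19) = 41566155/19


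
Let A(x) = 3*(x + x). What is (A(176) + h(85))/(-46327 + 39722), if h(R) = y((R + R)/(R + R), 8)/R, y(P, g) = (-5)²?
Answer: -17957/112285 ≈ -0.15992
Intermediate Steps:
A(x) = 6*x (A(x) = 3*(2*x) = 6*x)
y(P, g) = 25
h(R) = 25/R
(A(176) + h(85))/(-46327 + 39722) = (6*176 + 25/85)/(-46327 + 39722) = (1056 + 25*(1/85))/(-6605) = (1056 + 5/17)*(-1/6605) = (17957/17)*(-1/6605) = -17957/112285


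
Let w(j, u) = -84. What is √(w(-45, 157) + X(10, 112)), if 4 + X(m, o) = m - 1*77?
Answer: I*√155 ≈ 12.45*I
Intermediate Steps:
X(m, o) = -81 + m (X(m, o) = -4 + (m - 1*77) = -4 + (m - 77) = -4 + (-77 + m) = -81 + m)
√(w(-45, 157) + X(10, 112)) = √(-84 + (-81 + 10)) = √(-84 - 71) = √(-155) = I*√155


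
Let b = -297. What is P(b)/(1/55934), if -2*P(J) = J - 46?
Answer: 9592681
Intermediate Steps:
P(J) = 23 - J/2 (P(J) = -(J - 46)/2 = -(-46 + J)/2 = 23 - J/2)
P(b)/(1/55934) = (23 - 1/2*(-297))/(1/55934) = (23 + 297/2)/(1/55934) = (343/2)*55934 = 9592681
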